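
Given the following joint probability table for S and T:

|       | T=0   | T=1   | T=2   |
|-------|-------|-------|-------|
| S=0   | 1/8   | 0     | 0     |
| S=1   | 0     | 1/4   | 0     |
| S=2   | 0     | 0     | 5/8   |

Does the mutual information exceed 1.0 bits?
Marginal P(S) (row sums):
  P(S=0) = 1/8 + 0 + 0 = 1/8
  P(S=1) = 0 + 1/4 + 0 = 1/4
  P(S=2) = 0 + 0 + 5/8 = 5/8
Marginal P(T) (column sums):
  P(T=0) = 1/8 + 0 + 0 = 1/8
  P(T=1) = 0 + 1/4 + 0 = 1/4
  P(T=2) = 0 + 0 + 5/8 = 5/8

H(S) = -[(1/8)·log₂(1/8) + (1/4)·log₂(1/4) + (5/8)·log₂(5/8)]
  = 0.3750 + 0.5000 + 0.4238
  = 1.2988 bits
H(T) = -[(1/8)·log₂(1/8) + (1/4)·log₂(1/4) + (5/8)·log₂(5/8)]
  = 0.3750 + 0.5000 + 0.4238
  = 1.2988 bits
H(S,T) = -[(1/8)·log₂(1/8) + (1/4)·log₂(1/4) + (5/8)·log₂(5/8)]
  = 0.3750 + 0.5000 + 0.4238
  = 1.2988 bits

I(S;T) = H(S) + H(T) - H(S,T)
  = 1.2988 + 1.2988 - 1.2988
  = 1.2988 bits

Yes. I(S;T) = 1.2988 bits, which is > 1.0 bits.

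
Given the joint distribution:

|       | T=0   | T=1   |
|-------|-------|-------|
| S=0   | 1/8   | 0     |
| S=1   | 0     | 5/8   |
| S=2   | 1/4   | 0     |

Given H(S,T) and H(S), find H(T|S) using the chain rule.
From the chain rule: H(S,T) = H(S) + H(T|S)
Therefore: H(T|S) = H(S,T) - H(S)

H(S,T) = -[(1/8)·log₂(1/8) + (5/8)·log₂(5/8) + (1/4)·log₂(1/4)]
  = 0.3750 + 0.4238 + 0.5000
  = 1.2988 bits
Marginal P(S) (row sums):
  P(S=0) = 1/8 + 0 = 1/8
  P(S=1) = 0 + 5/8 = 5/8
  P(S=2) = 1/4 + 0 = 1/4
H(S) = -[(1/8)·log₂(1/8) + (5/8)·log₂(5/8) + (1/4)·log₂(1/4)]
  = 0.3750 + 0.4238 + 0.5000
  = 1.2988 bits

H(T|S) = 1.2988 - 1.2988 = 0.0000 bits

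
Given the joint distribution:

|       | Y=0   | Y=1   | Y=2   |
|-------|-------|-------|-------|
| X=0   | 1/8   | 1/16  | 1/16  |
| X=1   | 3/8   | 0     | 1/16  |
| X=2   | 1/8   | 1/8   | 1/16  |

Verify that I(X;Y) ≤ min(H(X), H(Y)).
Marginal P(X) (row sums):
  P(X=0) = 1/8 + 1/16 + 1/16 = 1/4
  P(X=1) = 3/8 + 0 + 1/16 = 7/16
  P(X=2) = 1/8 + 1/8 + 1/16 = 5/16
Marginal P(Y) (column sums):
  P(Y=0) = 1/8 + 3/8 + 1/8 = 5/8
  P(Y=1) = 1/16 + 0 + 1/8 = 3/16
  P(Y=2) = 1/16 + 1/16 + 1/16 = 3/16

H(X) = -[(1/4)·log₂(1/4) + (7/16)·log₂(7/16) + (5/16)·log₂(5/16)]
  = 0.5000 + 0.5218 + 0.5244
  = 1.5462 bits
H(Y) = -[(5/8)·log₂(5/8) + (3/16)·log₂(3/16) + (3/16)·log₂(3/16)]
  = 0.4238 + 0.4528 + 0.4528
  = 1.3294 bits
H(X,Y) = -[(1/8)·log₂(1/8) + (1/16)·log₂(1/16) + (1/16)·log₂(1/16) + (3/8)·log₂(3/8) + (1/16)·log₂(1/16) + (1/8)·log₂(1/8) + (1/8)·log₂(1/8) + (1/16)·log₂(1/16)]
  = 0.3750 + 0.2500 + 0.2500 + 0.5306 + 0.2500 + 0.3750 + 0.3750 + 0.2500
  = 2.6556 bits

I(X;Y) = H(X) + H(Y) - H(X,Y)
  = 1.5462 + 1.3294 - 2.6556
  = 0.2200 bits

min(H(X), H(Y)) = min(1.5462, 1.3294) = 1.3294 bits
Since 0.2200 ≤ 1.3294, the bound is satisfied ✓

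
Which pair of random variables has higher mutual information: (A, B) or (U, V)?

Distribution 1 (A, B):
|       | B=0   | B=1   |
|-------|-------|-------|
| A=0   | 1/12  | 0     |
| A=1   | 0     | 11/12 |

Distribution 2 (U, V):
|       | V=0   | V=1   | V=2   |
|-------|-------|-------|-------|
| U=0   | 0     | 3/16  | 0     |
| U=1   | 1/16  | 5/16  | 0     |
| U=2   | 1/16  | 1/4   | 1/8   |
Distribution 1 (A, B):
Marginal P(A) (row sums):
  P(A=0) = 1/12 + 0 = 1/12
  P(A=1) = 0 + 11/12 = 11/12
Marginal P(B) (column sums):
  P(B=0) = 1/12 + 0 = 1/12
  P(B=1) = 0 + 11/12 = 11/12

H(A) = -[(1/12)·log₂(1/12) + (11/12)·log₂(11/12)]
  = 0.2987 + 0.1151
  = 0.4138 bits
H(B) = -[(1/12)·log₂(1/12) + (11/12)·log₂(11/12)]
  = 0.2987 + 0.1151
  = 0.4138 bits
H(A,B) = -[(1/12)·log₂(1/12) + (11/12)·log₂(11/12)]
  = 0.2987 + 0.1151
  = 0.4138 bits

I(A;B) = H(A) + H(B) - H(A,B)
  = 0.4138 + 0.4138 - 0.4138
  = 0.4138 bits

Distribution 2 (U, V):
Marginal P(U) (row sums):
  P(U=0) = 0 + 3/16 + 0 = 3/16
  P(U=1) = 1/16 + 5/16 + 0 = 3/8
  P(U=2) = 1/16 + 1/4 + 1/8 = 7/16
Marginal P(V) (column sums):
  P(V=0) = 0 + 1/16 + 1/16 = 1/8
  P(V=1) = 3/16 + 5/16 + 1/4 = 3/4
  P(V=2) = 0 + 0 + 1/8 = 1/8

H(U) = -[(3/16)·log₂(3/16) + (3/8)·log₂(3/8) + (7/16)·log₂(7/16)]
  = 0.4528 + 0.5306 + 0.5218
  = 1.5052 bits
H(V) = -[(1/8)·log₂(1/8) + (3/4)·log₂(3/4) + (1/8)·log₂(1/8)]
  = 0.3750 + 0.3113 + 0.3750
  = 1.0613 bits
H(U,V) = -[(3/16)·log₂(3/16) + (1/16)·log₂(1/16) + (5/16)·log₂(5/16) + (1/16)·log₂(1/16) + (1/4)·log₂(1/4) + (1/8)·log₂(1/8)]
  = 0.4528 + 0.2500 + 0.5244 + 0.2500 + 0.5000 + 0.3750
  = 2.3522 bits

I(U;V) = H(U) + H(V) - H(U,V)
  = 1.5052 + 1.0613 - 2.3522
  = 0.2143 bits

I(A;B) = 0.4138 bits > I(U;V) = 0.2143 bits, so (A, B) has the higher mutual information (stronger dependence).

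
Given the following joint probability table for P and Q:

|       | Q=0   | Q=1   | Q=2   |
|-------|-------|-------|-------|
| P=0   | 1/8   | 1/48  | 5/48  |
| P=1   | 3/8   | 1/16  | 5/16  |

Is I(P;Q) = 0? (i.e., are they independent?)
Marginal P(P) (row sums):
  P(P=0) = 1/8 + 1/48 + 5/48 = 1/4
  P(P=1) = 3/8 + 1/16 + 5/16 = 3/4
Marginal P(Q) (column sums):
  P(Q=0) = 1/8 + 3/8 = 1/2
  P(Q=1) = 1/48 + 1/16 = 1/12
  P(Q=2) = 5/48 + 5/16 = 5/12

P and Q are independent iff P(P=i,Q=j) = P(P=i)·P(Q=j) for every cell.
  P(P=0)·P(Q=0) = 1/4 × 1/2 = 1/8 = P(P=0,Q=0) ✓
  P(P=0)·P(Q=1) = 1/4 × 1/12 = 1/48 = P(P=0,Q=1) ✓
  P(P=0)·P(Q=2) = 1/4 × 5/12 = 5/48 = P(P=0,Q=2) ✓
  P(P=1)·P(Q=0) = 3/4 × 1/2 = 3/8 = P(P=1,Q=0) ✓
  P(P=1)·P(Q=1) = 3/4 × 1/12 = 1/16 = P(P=1,Q=1) ✓
  P(P=1)·P(Q=2) = 3/4 × 5/12 = 5/16 = P(P=1,Q=2) ✓

Yes, P and Q are independent: every cell factors, so I(P;Q) = 0 bits.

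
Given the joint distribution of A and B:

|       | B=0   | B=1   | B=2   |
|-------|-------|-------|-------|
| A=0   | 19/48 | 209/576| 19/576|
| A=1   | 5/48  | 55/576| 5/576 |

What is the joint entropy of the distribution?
H(A,B) = -Σ P(A,B) log₂ P(A,B), summed over the non-zero cells:
H(A,B) = -[(19/48)·log₂(19/48) + (209/576)·log₂(209/576) + (19/576)·log₂(19/576) + (5/48)·log₂(5/48) + (55/576)·log₂(55/576) + (5/576)·log₂(5/576)]
  = 0.5292 + 0.5307 + 0.1624 + 0.3399 + 0.3236 + 0.0594
  = 1.9452 bits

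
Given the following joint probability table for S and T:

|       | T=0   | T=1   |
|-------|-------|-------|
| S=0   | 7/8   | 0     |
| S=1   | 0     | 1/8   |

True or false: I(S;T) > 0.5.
Marginal P(S) (row sums):
  P(S=0) = 7/8 + 0 = 7/8
  P(S=1) = 0 + 1/8 = 1/8
Marginal P(T) (column sums):
  P(T=0) = 7/8 + 0 = 7/8
  P(T=1) = 0 + 1/8 = 1/8

H(S) = -[(7/8)·log₂(7/8) + (1/8)·log₂(1/8)]
  = 0.1686 + 0.3750
  = 0.5436 bits
H(T) = -[(7/8)·log₂(7/8) + (1/8)·log₂(1/8)]
  = 0.1686 + 0.3750
  = 0.5436 bits
H(S,T) = -[(7/8)·log₂(7/8) + (1/8)·log₂(1/8)]
  = 0.1686 + 0.3750
  = 0.5436 bits

I(S;T) = H(S) + H(T) - H(S,T)
  = 0.5436 + 0.5436 - 0.5436
  = 0.5436 bits

True. I(S;T) = 0.5436 bits, which is > 0.5 bits.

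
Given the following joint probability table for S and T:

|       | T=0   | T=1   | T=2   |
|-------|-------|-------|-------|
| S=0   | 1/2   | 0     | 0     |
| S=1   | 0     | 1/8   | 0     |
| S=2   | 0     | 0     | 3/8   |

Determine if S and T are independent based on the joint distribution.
Marginal P(S) (row sums):
  P(S=0) = 1/2 + 0 + 0 = 1/2
  P(S=1) = 0 + 1/8 + 0 = 1/8
  P(S=2) = 0 + 0 + 3/8 = 3/8
Marginal P(T) (column sums):
  P(T=0) = 1/2 + 0 + 0 = 1/2
  P(T=1) = 0 + 1/8 + 0 = 1/8
  P(T=2) = 0 + 0 + 3/8 = 3/8

S and T are independent iff P(S=i,T=j) = P(S=i)·P(T=j) for every cell.
  P(S=0)·P(T=0) = 1/2 × 1/2 = 1/4, but P(S=0,T=0) = 1/2 ✗

No, S and T are not independent. Quantitatively, I(S;T) > 0:

H(S) = -[(1/2)·log₂(1/2) + (1/8)·log₂(1/8) + (3/8)·log₂(3/8)]
  = 0.5000 + 0.3750 + 0.5306
  = 1.4056 bits
H(T) = -[(1/2)·log₂(1/2) + (1/8)·log₂(1/8) + (3/8)·log₂(3/8)]
  = 0.5000 + 0.3750 + 0.5306
  = 1.4056 bits
H(S,T) = -[(1/2)·log₂(1/2) + (1/8)·log₂(1/8) + (3/8)·log₂(3/8)]
  = 0.5000 + 0.3750 + 0.5306
  = 1.4056 bits
I(S;T) = H(S) + H(T) - H(S,T) = 1.4056 + 1.4056 - 1.4056 = 1.4056 bits > 0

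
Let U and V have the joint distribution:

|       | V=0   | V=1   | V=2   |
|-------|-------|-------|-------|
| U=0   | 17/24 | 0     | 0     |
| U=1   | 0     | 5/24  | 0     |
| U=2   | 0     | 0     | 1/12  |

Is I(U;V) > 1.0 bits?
Marginal P(U) (row sums):
  P(U=0) = 17/24 + 0 + 0 = 17/24
  P(U=1) = 0 + 5/24 + 0 = 5/24
  P(U=2) = 0 + 0 + 1/12 = 1/12
Marginal P(V) (column sums):
  P(V=0) = 17/24 + 0 + 0 = 17/24
  P(V=1) = 0 + 5/24 + 0 = 5/24
  P(V=2) = 0 + 0 + 1/12 = 1/12

H(U) = -[(17/24)·log₂(17/24) + (5/24)·log₂(5/24) + (1/12)·log₂(1/12)]
  = 0.3524 + 0.4715 + 0.2987
  = 1.1226 bits
H(V) = -[(17/24)·log₂(17/24) + (5/24)·log₂(5/24) + (1/12)·log₂(1/12)]
  = 0.3524 + 0.4715 + 0.2987
  = 1.1226 bits
H(U,V) = -[(17/24)·log₂(17/24) + (5/24)·log₂(5/24) + (1/12)·log₂(1/12)]
  = 0.3524 + 0.4715 + 0.2987
  = 1.1226 bits

I(U;V) = H(U) + H(V) - H(U,V)
  = 1.1226 + 1.1226 - 1.1226
  = 1.1226 bits

Yes. I(U;V) = 1.1226 bits, which is > 1.0 bits.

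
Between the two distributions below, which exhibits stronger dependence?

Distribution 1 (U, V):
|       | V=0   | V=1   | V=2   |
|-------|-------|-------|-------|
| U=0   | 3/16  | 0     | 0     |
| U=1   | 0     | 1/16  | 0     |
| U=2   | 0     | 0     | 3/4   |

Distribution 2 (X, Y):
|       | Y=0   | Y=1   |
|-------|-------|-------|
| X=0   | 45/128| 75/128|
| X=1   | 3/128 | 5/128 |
Distribution 1 (U, V):
Marginal P(U) (row sums):
  P(U=0) = 3/16 + 0 + 0 = 3/16
  P(U=1) = 0 + 1/16 + 0 = 1/16
  P(U=2) = 0 + 0 + 3/4 = 3/4
Marginal P(V) (column sums):
  P(V=0) = 3/16 + 0 + 0 = 3/16
  P(V=1) = 0 + 1/16 + 0 = 1/16
  P(V=2) = 0 + 0 + 3/4 = 3/4

H(U) = -[(3/16)·log₂(3/16) + (1/16)·log₂(1/16) + (3/4)·log₂(3/4)]
  = 0.4528 + 0.2500 + 0.3113
  = 1.0141 bits
H(V) = -[(3/16)·log₂(3/16) + (1/16)·log₂(1/16) + (3/4)·log₂(3/4)]
  = 0.4528 + 0.2500 + 0.3113
  = 1.0141 bits
H(U,V) = -[(3/16)·log₂(3/16) + (1/16)·log₂(1/16) + (3/4)·log₂(3/4)]
  = 0.4528 + 0.2500 + 0.3113
  = 1.0141 bits

I(U;V) = H(U) + H(V) - H(U,V)
  = 1.0141 + 1.0141 - 1.0141
  = 1.0141 bits

Distribution 2 (X, Y):
Marginal P(X) (row sums):
  P(X=0) = 45/128 + 75/128 = 15/16
  P(X=1) = 3/128 + 5/128 = 1/16
Marginal P(Y) (column sums):
  P(Y=0) = 45/128 + 3/128 = 3/8
  P(Y=1) = 75/128 + 5/128 = 5/8

H(X) = -[(15/16)·log₂(15/16) + (1/16)·log₂(1/16)]
  = 0.0873 + 0.2500
  = 0.3373 bits
H(Y) = -[(3/8)·log₂(3/8) + (5/8)·log₂(5/8)]
  = 0.5306 + 0.4238
  = 0.9544 bits
H(X,Y) = -[(45/128)·log₂(45/128) + (75/128)·log₂(75/128) + (3/128)·log₂(3/128) + (5/128)·log₂(5/128)]
  = 0.5302 + 0.4519 + 0.1269 + 0.1827
  = 1.2917 bits

I(X;Y) = H(X) + H(Y) - H(X,Y)
  = 0.3373 + 0.9544 - 1.2917
  = 0.0000 bits

I(U;V) = 1.0141 bits > I(X;Y) = 0.0000 bits, so (U, V) has the higher mutual information (stronger dependence).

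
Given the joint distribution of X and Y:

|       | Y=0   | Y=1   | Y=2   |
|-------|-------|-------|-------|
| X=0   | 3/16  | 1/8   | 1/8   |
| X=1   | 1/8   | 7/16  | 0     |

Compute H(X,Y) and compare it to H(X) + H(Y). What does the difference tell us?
Marginal P(X) (row sums):
  P(X=0) = 3/16 + 1/8 + 1/8 = 7/16
  P(X=1) = 1/8 + 7/16 + 0 = 9/16
Marginal P(Y) (column sums):
  P(Y=0) = 3/16 + 1/8 = 5/16
  P(Y=1) = 1/8 + 7/16 = 9/16
  P(Y=2) = 1/8 + 0 = 1/8

H(X,Y) = -[(3/16)·log₂(3/16) + (1/8)·log₂(1/8) + (1/8)·log₂(1/8) + (1/8)·log₂(1/8) + (7/16)·log₂(7/16)]
  = 0.4528 + 0.3750 + 0.3750 + 0.3750 + 0.5218
  = 2.0996 bits
H(X) = -[(7/16)·log₂(7/16) + (9/16)·log₂(9/16)]
  = 0.5218 + 0.4669
  = 0.9887 bits
H(Y) = -[(5/16)·log₂(5/16) + (9/16)·log₂(9/16) + (1/8)·log₂(1/8)]
  = 0.5244 + 0.4669 + 0.3750
  = 1.3663 bits

H(X) + H(Y) = 0.9887 + 1.3663 = 2.3550 bits
Difference: H(X) + H(Y) - H(X,Y) = 2.3550 - 2.0996 = 0.2554 bits = I(X;Y)

The difference is the mutual information; it is positive here, so X and Y are dependent (knowing one reduces uncertainty about the other by 0.2554 bits).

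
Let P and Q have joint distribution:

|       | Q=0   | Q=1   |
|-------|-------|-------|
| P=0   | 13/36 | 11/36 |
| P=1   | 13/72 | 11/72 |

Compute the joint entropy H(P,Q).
H(P,Q) = -Σ P(P,Q) log₂ P(P,Q), summed over the non-zero cells:
H(P,Q) = -[(13/36)·log₂(13/36) + (11/36)·log₂(11/36) + (13/72)·log₂(13/72) + (11/72)·log₂(11/72)]
  = 0.5306 + 0.5227 + 0.4459 + 0.4141
  = 1.9133 bits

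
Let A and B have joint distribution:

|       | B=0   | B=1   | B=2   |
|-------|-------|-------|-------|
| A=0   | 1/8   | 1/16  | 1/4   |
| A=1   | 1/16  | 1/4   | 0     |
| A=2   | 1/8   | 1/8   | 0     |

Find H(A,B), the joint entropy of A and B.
H(A,B) = -Σ P(A,B) log₂ P(A,B), summed over the non-zero cells:
H(A,B) = -[(1/8)·log₂(1/8) + (1/16)·log₂(1/16) + (1/4)·log₂(1/4) + (1/16)·log₂(1/16) + (1/4)·log₂(1/4) + (1/8)·log₂(1/8) + (1/8)·log₂(1/8)]
  = 0.3750 + 0.2500 + 0.5000 + 0.2500 + 0.5000 + 0.3750 + 0.3750
  = 2.6250 bits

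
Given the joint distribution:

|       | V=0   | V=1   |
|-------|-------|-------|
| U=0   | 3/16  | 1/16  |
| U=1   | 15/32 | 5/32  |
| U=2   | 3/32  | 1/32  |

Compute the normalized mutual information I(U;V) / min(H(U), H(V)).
Marginal P(U) (row sums):
  P(U=0) = 3/16 + 1/16 = 1/4
  P(U=1) = 15/32 + 5/32 = 5/8
  P(U=2) = 3/32 + 1/32 = 1/8
Marginal P(V) (column sums):
  P(V=0) = 3/16 + 15/32 + 3/32 = 3/4
  P(V=1) = 1/16 + 5/32 + 1/32 = 1/4

H(U) = -[(1/4)·log₂(1/4) + (5/8)·log₂(5/8) + (1/8)·log₂(1/8)]
  = 0.5000 + 0.4238 + 0.3750
  = 1.2988 bits
H(V) = -[(3/4)·log₂(3/4) + (1/4)·log₂(1/4)]
  = 0.3113 + 0.5000
  = 0.8113 bits
H(U,V) = -[(3/16)·log₂(3/16) + (1/16)·log₂(1/16) + (15/32)·log₂(15/32) + (5/32)·log₂(5/32) + (3/32)·log₂(3/32) + (1/32)·log₂(1/32)]
  = 0.4528 + 0.2500 + 0.5124 + 0.4184 + 0.3202 + 0.1563
  = 2.1101 bits

I(U;V) = H(U) + H(V) - H(U,V)
  = 1.2988 + 0.8113 - 2.1101
  = 0.0000 bits

min(H(U), H(V)) = min(1.2988, 0.8113) = 0.8113 bits
Normalized MI = 0.0000 / 0.8113 = 0.0000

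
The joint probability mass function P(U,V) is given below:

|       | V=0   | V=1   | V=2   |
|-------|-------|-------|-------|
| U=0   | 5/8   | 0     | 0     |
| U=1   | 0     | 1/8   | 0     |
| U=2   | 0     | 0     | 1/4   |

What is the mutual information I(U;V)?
Marginal P(U) (row sums):
  P(U=0) = 5/8 + 0 + 0 = 5/8
  P(U=1) = 0 + 1/8 + 0 = 1/8
  P(U=2) = 0 + 0 + 1/4 = 1/4
Marginal P(V) (column sums):
  P(V=0) = 5/8 + 0 + 0 = 5/8
  P(V=1) = 0 + 1/8 + 0 = 1/8
  P(V=2) = 0 + 0 + 1/4 = 1/4

H(U) = -[(5/8)·log₂(5/8) + (1/8)·log₂(1/8) + (1/4)·log₂(1/4)]
  = 0.4238 + 0.3750 + 0.5000
  = 1.2988 bits
H(V) = -[(5/8)·log₂(5/8) + (1/8)·log₂(1/8) + (1/4)·log₂(1/4)]
  = 0.4238 + 0.3750 + 0.5000
  = 1.2988 bits
H(U,V) = -[(5/8)·log₂(5/8) + (1/8)·log₂(1/8) + (1/4)·log₂(1/4)]
  = 0.4238 + 0.3750 + 0.5000
  = 1.2988 bits

I(U;V) = H(U) + H(V) - H(U,V)
  = 1.2988 + 1.2988 - 1.2988
  = 1.2988 bits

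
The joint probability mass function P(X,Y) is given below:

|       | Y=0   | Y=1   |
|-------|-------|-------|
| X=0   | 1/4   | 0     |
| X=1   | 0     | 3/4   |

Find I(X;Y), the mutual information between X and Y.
Marginal P(X) (row sums):
  P(X=0) = 1/4 + 0 = 1/4
  P(X=1) = 0 + 3/4 = 3/4
Marginal P(Y) (column sums):
  P(Y=0) = 1/4 + 0 = 1/4
  P(Y=1) = 0 + 3/4 = 3/4

H(X) = -[(1/4)·log₂(1/4) + (3/4)·log₂(3/4)]
  = 0.5000 + 0.3113
  = 0.8113 bits
H(Y) = -[(1/4)·log₂(1/4) + (3/4)·log₂(3/4)]
  = 0.5000 + 0.3113
  = 0.8113 bits
H(X,Y) = -[(1/4)·log₂(1/4) + (3/4)·log₂(3/4)]
  = 0.5000 + 0.3113
  = 0.8113 bits

I(X;Y) = H(X) + H(Y) - H(X,Y)
  = 0.8113 + 0.8113 - 0.8113
  = 0.8113 bits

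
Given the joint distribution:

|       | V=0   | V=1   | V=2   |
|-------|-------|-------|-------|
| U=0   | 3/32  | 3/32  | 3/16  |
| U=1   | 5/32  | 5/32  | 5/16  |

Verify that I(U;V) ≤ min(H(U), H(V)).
Marginal P(U) (row sums):
  P(U=0) = 3/32 + 3/32 + 3/16 = 3/8
  P(U=1) = 5/32 + 5/32 + 5/16 = 5/8
Marginal P(V) (column sums):
  P(V=0) = 3/32 + 5/32 = 1/4
  P(V=1) = 3/32 + 5/32 = 1/4
  P(V=2) = 3/16 + 5/16 = 1/2

H(U) = -[(3/8)·log₂(3/8) + (5/8)·log₂(5/8)]
  = 0.5306 + 0.4238
  = 0.9544 bits
H(V) = -[(1/4)·log₂(1/4) + (1/4)·log₂(1/4) + (1/2)·log₂(1/2)]
  = 0.5000 + 0.5000 + 0.5000
  = 1.5000 bits
H(U,V) = -[(3/32)·log₂(3/32) + (3/32)·log₂(3/32) + (3/16)·log₂(3/16) + (5/32)·log₂(5/32) + (5/32)·log₂(5/32) + (5/16)·log₂(5/16)]
  = 0.3202 + 0.3202 + 0.4528 + 0.4184 + 0.4184 + 0.5244
  = 2.4544 bits

I(U;V) = H(U) + H(V) - H(U,V)
  = 0.9544 + 1.5000 - 2.4544
  = 0.0000 bits

min(H(U), H(V)) = min(0.9544, 1.5000) = 0.9544 bits
Since 0.0000 ≤ 0.9544, the bound is satisfied ✓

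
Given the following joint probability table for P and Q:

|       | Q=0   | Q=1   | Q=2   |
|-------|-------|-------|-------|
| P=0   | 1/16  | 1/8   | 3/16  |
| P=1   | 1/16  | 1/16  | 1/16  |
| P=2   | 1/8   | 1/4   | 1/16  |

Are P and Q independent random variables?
Marginal P(P) (row sums):
  P(P=0) = 1/16 + 1/8 + 3/16 = 3/8
  P(P=1) = 1/16 + 1/16 + 1/16 = 3/16
  P(P=2) = 1/8 + 1/4 + 1/16 = 7/16
Marginal P(Q) (column sums):
  P(Q=0) = 1/16 + 1/16 + 1/8 = 1/4
  P(Q=1) = 1/8 + 1/16 + 1/4 = 7/16
  P(Q=2) = 3/16 + 1/16 + 1/16 = 5/16

P and Q are independent iff P(P=i,Q=j) = P(P=i)·P(Q=j) for every cell.
  P(P=0)·P(Q=0) = 3/8 × 1/4 = 3/32, but P(P=0,Q=0) = 1/16 ✗

No, P and Q are not independent. Quantitatively, I(P;Q) > 0:

H(P) = -[(3/8)·log₂(3/8) + (3/16)·log₂(3/16) + (7/16)·log₂(7/16)]
  = 0.5306 + 0.4528 + 0.5218
  = 1.5052 bits
H(Q) = -[(1/4)·log₂(1/4) + (7/16)·log₂(7/16) + (5/16)·log₂(5/16)]
  = 0.5000 + 0.5218 + 0.5244
  = 1.5462 bits
H(P,Q) = -[(1/16)·log₂(1/16) + (1/8)·log₂(1/8) + (3/16)·log₂(3/16) + (1/16)·log₂(1/16) + (1/16)·log₂(1/16) + (1/16)·log₂(1/16) + (1/8)·log₂(1/8) + (1/4)·log₂(1/4) + (1/16)·log₂(1/16)]
  = 0.2500 + 0.3750 + 0.4528 + 0.2500 + 0.2500 + 0.2500 + 0.3750 + 0.5000 + 0.2500
  = 2.9528 bits
I(P;Q) = H(P) + H(Q) - H(P,Q) = 1.5052 + 1.5462 - 2.9528 = 0.0986 bits > 0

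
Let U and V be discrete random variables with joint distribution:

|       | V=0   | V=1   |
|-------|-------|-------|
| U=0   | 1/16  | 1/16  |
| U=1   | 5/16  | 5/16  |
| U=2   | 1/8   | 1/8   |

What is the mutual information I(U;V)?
Marginal P(U) (row sums):
  P(U=0) = 1/16 + 1/16 = 1/8
  P(U=1) = 5/16 + 5/16 = 5/8
  P(U=2) = 1/8 + 1/8 = 1/4
Marginal P(V) (column sums):
  P(V=0) = 1/16 + 5/16 + 1/8 = 1/2
  P(V=1) = 1/16 + 5/16 + 1/8 = 1/2

H(U) = -[(1/8)·log₂(1/8) + (5/8)·log₂(5/8) + (1/4)·log₂(1/4)]
  = 0.3750 + 0.4238 + 0.5000
  = 1.2988 bits
H(V) = -[(1/2)·log₂(1/2) + (1/2)·log₂(1/2)]
  = 0.5000 + 0.5000
  = 1.0000 bits
H(U,V) = -[(1/16)·log₂(1/16) + (1/16)·log₂(1/16) + (5/16)·log₂(5/16) + (5/16)·log₂(5/16) + (1/8)·log₂(1/8) + (1/8)·log₂(1/8)]
  = 0.2500 + 0.2500 + 0.5244 + 0.5244 + 0.3750 + 0.3750
  = 2.2988 bits

I(U;V) = H(U) + H(V) - H(U,V)
  = 1.2988 + 1.0000 - 2.2988
  = 0.0000 bits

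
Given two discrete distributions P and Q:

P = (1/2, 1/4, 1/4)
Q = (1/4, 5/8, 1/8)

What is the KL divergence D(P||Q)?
D(P||Q) = Σ P(i) log₂(P(i)/Q(i))
  i=0: (1/2) × log₂((1/2)/(1/4)) = (1/2) × log₂(2) = 0.5000
  i=1: (1/4) × log₂((1/4)/(5/8)) = (1/4) × log₂(2/5) = -0.3305
  i=2: (1/4) × log₂((1/4)/(1/8)) = (1/4) × log₂(2) = 0.2500
D(P||Q) = 0.5000 - 0.3305 + 0.2500
  = 0.4195 bits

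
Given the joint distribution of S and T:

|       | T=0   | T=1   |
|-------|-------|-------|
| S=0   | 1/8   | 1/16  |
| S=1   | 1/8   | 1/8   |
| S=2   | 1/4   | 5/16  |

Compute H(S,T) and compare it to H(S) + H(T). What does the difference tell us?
Marginal P(S) (row sums):
  P(S=0) = 1/8 + 1/16 = 3/16
  P(S=1) = 1/8 + 1/8 = 1/4
  P(S=2) = 1/4 + 5/16 = 9/16
Marginal P(T) (column sums):
  P(T=0) = 1/8 + 1/8 + 1/4 = 1/2
  P(T=1) = 1/16 + 1/8 + 5/16 = 1/2

H(S,T) = -[(1/8)·log₂(1/8) + (1/16)·log₂(1/16) + (1/8)·log₂(1/8) + (1/8)·log₂(1/8) + (1/4)·log₂(1/4) + (5/16)·log₂(5/16)]
  = 0.3750 + 0.2500 + 0.3750 + 0.3750 + 0.5000 + 0.5244
  = 2.3994 bits
H(S) = -[(3/16)·log₂(3/16) + (1/4)·log₂(1/4) + (9/16)·log₂(9/16)]
  = 0.4528 + 0.5000 + 0.4669
  = 1.4197 bits
H(T) = -[(1/2)·log₂(1/2) + (1/2)·log₂(1/2)]
  = 0.5000 + 0.5000
  = 1.0000 bits

H(S) + H(T) = 1.4197 + 1.0000 = 2.4197 bits
Difference: H(S) + H(T) - H(S,T) = 2.4197 - 2.3994 = 0.0203 bits = I(S;T)

The difference is the mutual information; it is positive here, so S and T are dependent (knowing one reduces uncertainty about the other by 0.0203 bits).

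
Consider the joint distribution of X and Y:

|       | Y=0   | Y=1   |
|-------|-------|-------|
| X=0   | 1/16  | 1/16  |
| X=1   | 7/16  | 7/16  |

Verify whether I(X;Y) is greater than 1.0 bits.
Marginal P(X) (row sums):
  P(X=0) = 1/16 + 1/16 = 1/8
  P(X=1) = 7/16 + 7/16 = 7/8
Marginal P(Y) (column sums):
  P(Y=0) = 1/16 + 7/16 = 1/2
  P(Y=1) = 1/16 + 7/16 = 1/2

H(X) = -[(1/8)·log₂(1/8) + (7/8)·log₂(7/8)]
  = 0.3750 + 0.1686
  = 0.5436 bits
H(Y) = -[(1/2)·log₂(1/2) + (1/2)·log₂(1/2)]
  = 0.5000 + 0.5000
  = 1.0000 bits
H(X,Y) = -[(1/16)·log₂(1/16) + (1/16)·log₂(1/16) + (7/16)·log₂(7/16) + (7/16)·log₂(7/16)]
  = 0.2500 + 0.2500 + 0.5218 + 0.5218
  = 1.5436 bits

I(X;Y) = H(X) + H(Y) - H(X,Y)
  = 0.5436 + 1.0000 - 1.5436
  = 0.0000 bits

No. I(X;Y) = 0.0000 bits, which is ≤ 1.0 bits.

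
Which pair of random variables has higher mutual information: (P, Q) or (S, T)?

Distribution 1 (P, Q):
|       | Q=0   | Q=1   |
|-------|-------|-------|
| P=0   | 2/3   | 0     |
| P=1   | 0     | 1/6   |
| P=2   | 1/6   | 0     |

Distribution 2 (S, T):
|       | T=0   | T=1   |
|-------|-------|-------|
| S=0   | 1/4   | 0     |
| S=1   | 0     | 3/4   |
Distribution 1 (P, Q):
Marginal P(P) (row sums):
  P(P=0) = 2/3 + 0 = 2/3
  P(P=1) = 0 + 1/6 = 1/6
  P(P=2) = 1/6 + 0 = 1/6
Marginal P(Q) (column sums):
  P(Q=0) = 2/3 + 0 + 1/6 = 5/6
  P(Q=1) = 0 + 1/6 + 0 = 1/6

H(P) = -[(2/3)·log₂(2/3) + (1/6)·log₂(1/6) + (1/6)·log₂(1/6)]
  = 0.3900 + 0.4308 + 0.4308
  = 1.2516 bits
H(Q) = -[(5/6)·log₂(5/6) + (1/6)·log₂(1/6)]
  = 0.2192 + 0.4308
  = 0.6500 bits
H(P,Q) = -[(2/3)·log₂(2/3) + (1/6)·log₂(1/6) + (1/6)·log₂(1/6)]
  = 0.3900 + 0.4308 + 0.4308
  = 1.2516 bits

I(P;Q) = H(P) + H(Q) - H(P,Q)
  = 1.2516 + 0.6500 - 1.2516
  = 0.6500 bits

Distribution 2 (S, T):
Marginal P(S) (row sums):
  P(S=0) = 1/4 + 0 = 1/4
  P(S=1) = 0 + 3/4 = 3/4
Marginal P(T) (column sums):
  P(T=0) = 1/4 + 0 = 1/4
  P(T=1) = 0 + 3/4 = 3/4

H(S) = -[(1/4)·log₂(1/4) + (3/4)·log₂(3/4)]
  = 0.5000 + 0.3113
  = 0.8113 bits
H(T) = -[(1/4)·log₂(1/4) + (3/4)·log₂(3/4)]
  = 0.5000 + 0.3113
  = 0.8113 bits
H(S,T) = -[(1/4)·log₂(1/4) + (3/4)·log₂(3/4)]
  = 0.5000 + 0.3113
  = 0.8113 bits

I(S;T) = H(S) + H(T) - H(S,T)
  = 0.8113 + 0.8113 - 0.8113
  = 0.8113 bits

I(S;T) = 0.8113 bits > I(P;Q) = 0.6500 bits, so (S, T) has the higher mutual information (stronger dependence).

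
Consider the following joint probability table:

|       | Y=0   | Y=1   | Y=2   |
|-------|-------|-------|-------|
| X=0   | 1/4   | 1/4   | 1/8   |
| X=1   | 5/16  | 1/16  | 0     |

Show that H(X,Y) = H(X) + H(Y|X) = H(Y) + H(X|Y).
Marginal P(X) (row sums):
  P(X=0) = 1/4 + 1/4 + 1/8 = 5/8
  P(X=1) = 5/16 + 1/16 + 0 = 3/8
Marginal P(Y) (column sums):
  P(Y=0) = 1/4 + 5/16 = 9/16
  P(Y=1) = 1/4 + 1/16 = 5/16
  P(Y=2) = 1/8 + 0 = 1/8

Decomposition 1: H(X) + H(Y|X)
H(X) = -[(5/8)·log₂(5/8) + (3/8)·log₂(3/8)]
  = 0.4238 + 0.5306
  = 0.9544 bits
H(Y|X) = -Σ P(X,Y)·log₂ P(Y|X), where P(Y|X) = P(X,Y) / P(X)
  (cells with P(X,Y) = 0 contribute 0)
  (X=0,Y=0): P(Y|X) = (1/4)/(5/8) = 2/5;  -(1/4)·log₂(2/5) = 0.3305
  (X=0,Y=1): P(Y|X) = (1/4)/(5/8) = 2/5;  -(1/4)·log₂(2/5) = 0.3305
  (X=0,Y=2): P(Y|X) = (1/8)/(5/8) = 1/5;  -(1/8)·log₂(1/5) = 0.2902
  (X=1,Y=0): P(Y|X) = (5/16)/(3/8) = 5/6;  -(5/16)·log₂(5/6) = 0.0822
  (X=1,Y=1): P(Y|X) = (1/16)/(3/8) = 1/6;  -(1/16)·log₂(1/6) = 0.1616
H(Y|X) = 0.3305 + 0.3305 + 0.2902 + 0.0822 + 0.1616
  = 1.1950 bits
H(X) + H(Y|X) = 0.9544 + 1.1950 = 2.1494 bits

Decomposition 2: H(Y) + H(X|Y)
H(Y) = -[(9/16)·log₂(9/16) + (5/16)·log₂(5/16) + (1/8)·log₂(1/8)]
  = 0.4669 + 0.5244 + 0.3750
  = 1.3663 bits
H(X|Y) = -Σ P(X,Y)·log₂ P(X|Y), where P(X|Y) = P(X,Y) / P(Y)
  (cells with P(X,Y) = 0 contribute 0)
  (X=0,Y=0): P(X|Y) = (1/4)/(9/16) = 4/9;  -(1/4)·log₂(4/9) = 0.2925
  (X=0,Y=1): P(X|Y) = (1/4)/(5/16) = 4/5;  -(1/4)·log₂(4/5) = 0.0805
  (X=0,Y=2): P(X|Y) = (1/8)/(1/8) = 1;  -(1/8)·log₂(1) = 0.0000
  (X=1,Y=0): P(X|Y) = (5/16)/(9/16) = 5/9;  -(5/16)·log₂(5/9) = 0.2650
  (X=1,Y=1): P(X|Y) = (1/16)/(5/16) = 1/5;  -(1/16)·log₂(1/5) = 0.1451
H(X|Y) = 0.2925 + 0.0805 + 0.0000 + 0.2650 + 0.1451
  = 0.7831 bits
H(Y) + H(X|Y) = 1.3663 + 0.7831 = 2.1494 bits

Direct computation of the joint entropy:
H(X,Y) = -[(1/4)·log₂(1/4) + (1/4)·log₂(1/4) + (1/8)·log₂(1/8) + (5/16)·log₂(5/16) + (1/16)·log₂(1/16)]
  = 0.5000 + 0.5000 + 0.3750 + 0.5244 + 0.2500
  = 2.1494 bits

All three agree: H(X,Y) = 2.1494 bits ✓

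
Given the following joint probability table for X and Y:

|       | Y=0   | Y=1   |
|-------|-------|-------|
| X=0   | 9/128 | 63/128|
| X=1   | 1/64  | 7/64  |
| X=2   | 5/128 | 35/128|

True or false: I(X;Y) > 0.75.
Marginal P(X) (row sums):
  P(X=0) = 9/128 + 63/128 = 9/16
  P(X=1) = 1/64 + 7/64 = 1/8
  P(X=2) = 5/128 + 35/128 = 5/16
Marginal P(Y) (column sums):
  P(Y=0) = 9/128 + 1/64 + 5/128 = 1/8
  P(Y=1) = 63/128 + 7/64 + 35/128 = 7/8

H(X) = -[(9/16)·log₂(9/16) + (1/8)·log₂(1/8) + (5/16)·log₂(5/16)]
  = 0.4669 + 0.3750 + 0.5244
  = 1.3663 bits
H(Y) = -[(1/8)·log₂(1/8) + (7/8)·log₂(7/8)]
  = 0.3750 + 0.1686
  = 0.5436 bits
H(X,Y) = -[(9/128)·log₂(9/128) + (63/128)·log₂(63/128) + (1/64)·log₂(1/64) + (7/64)·log₂(7/64) + (5/128)·log₂(5/128) + (35/128)·log₂(35/128)]
  = 0.2693 + 0.5034 + 0.0938 + 0.3492 + 0.1827 + 0.5115
  = 1.9099 bits

I(X;Y) = H(X) + H(Y) - H(X,Y)
  = 1.3663 + 0.5436 - 1.9099
  = 0.0000 bits

False. I(X;Y) = 0.0000 bits, which is ≤ 0.75 bits.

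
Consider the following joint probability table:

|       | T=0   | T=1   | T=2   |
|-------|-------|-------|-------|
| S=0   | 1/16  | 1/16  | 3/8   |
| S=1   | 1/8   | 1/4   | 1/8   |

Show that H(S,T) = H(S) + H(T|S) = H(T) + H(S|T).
Marginal P(S) (row sums):
  P(S=0) = 1/16 + 1/16 + 3/8 = 1/2
  P(S=1) = 1/8 + 1/4 + 1/8 = 1/2
Marginal P(T) (column sums):
  P(T=0) = 1/16 + 1/8 = 3/16
  P(T=1) = 1/16 + 1/4 = 5/16
  P(T=2) = 3/8 + 1/8 = 1/2

Decomposition 1: H(S) + H(T|S)
H(S) = -[(1/2)·log₂(1/2) + (1/2)·log₂(1/2)]
  = 0.5000 + 0.5000
  = 1.0000 bits
H(T|S) = -Σ P(S,T)·log₂ P(T|S), where P(T|S) = P(S,T) / P(S)
  (S=0,T=0): P(T|S) = (1/16)/(1/2) = 1/8;  -(1/16)·log₂(1/8) = 0.1875
  (S=0,T=1): P(T|S) = (1/16)/(1/2) = 1/8;  -(1/16)·log₂(1/8) = 0.1875
  (S=0,T=2): P(T|S) = (3/8)/(1/2) = 3/4;  -(3/8)·log₂(3/4) = 0.1556
  (S=1,T=0): P(T|S) = (1/8)/(1/2) = 1/4;  -(1/8)·log₂(1/4) = 0.2500
  (S=1,T=1): P(T|S) = (1/4)/(1/2) = 1/2;  -(1/4)·log₂(1/2) = 0.2500
  (S=1,T=2): P(T|S) = (1/8)/(1/2) = 1/4;  -(1/8)·log₂(1/4) = 0.2500
H(T|S) = 0.1875 + 0.1875 + 0.1556 + 0.2500 + 0.2500 + 0.2500
  = 1.2806 bits
H(S) + H(T|S) = 1.0000 + 1.2806 = 2.2806 bits

Decomposition 2: H(T) + H(S|T)
H(T) = -[(3/16)·log₂(3/16) + (5/16)·log₂(5/16) + (1/2)·log₂(1/2)]
  = 0.4528 + 0.5244 + 0.5000
  = 1.4772 bits
H(S|T) = -Σ P(S,T)·log₂ P(S|T), where P(S|T) = P(S,T) / P(T)
  (S=0,T=0): P(S|T) = (1/16)/(3/16) = 1/3;  -(1/16)·log₂(1/3) = 0.0991
  (S=0,T=1): P(S|T) = (1/16)/(5/16) = 1/5;  -(1/16)·log₂(1/5) = 0.1451
  (S=0,T=2): P(S|T) = (3/8)/(1/2) = 3/4;  -(3/8)·log₂(3/4) = 0.1556
  (S=1,T=0): P(S|T) = (1/8)/(3/16) = 2/3;  -(1/8)·log₂(2/3) = 0.0731
  (S=1,T=1): P(S|T) = (1/4)/(5/16) = 4/5;  -(1/4)·log₂(4/5) = 0.0805
  (S=1,T=2): P(S|T) = (1/8)/(1/2) = 1/4;  -(1/8)·log₂(1/4) = 0.2500
H(S|T) = 0.0991 + 0.1451 + 0.1556 + 0.0731 + 0.0805 + 0.2500
  = 0.8034 bits
H(T) + H(S|T) = 1.4772 + 0.8034 = 2.2806 bits

Direct computation of the joint entropy:
H(S,T) = -[(1/16)·log₂(1/16) + (1/16)·log₂(1/16) + (3/8)·log₂(3/8) + (1/8)·log₂(1/8) + (1/4)·log₂(1/4) + (1/8)·log₂(1/8)]
  = 0.2500 + 0.2500 + 0.5306 + 0.3750 + 0.5000 + 0.3750
  = 2.2806 bits

All three agree: H(S,T) = 2.2806 bits ✓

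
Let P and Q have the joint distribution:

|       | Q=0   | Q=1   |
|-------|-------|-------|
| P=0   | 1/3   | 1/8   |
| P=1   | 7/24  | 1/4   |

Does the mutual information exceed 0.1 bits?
Marginal P(P) (row sums):
  P(P=0) = 1/3 + 1/8 = 11/24
  P(P=1) = 7/24 + 1/4 = 13/24
Marginal P(Q) (column sums):
  P(Q=0) = 1/3 + 7/24 = 5/8
  P(Q=1) = 1/8 + 1/4 = 3/8

H(P) = -[(11/24)·log₂(11/24) + (13/24)·log₂(13/24)]
  = 0.5159 + 0.4791
  = 0.9950 bits
H(Q) = -[(5/8)·log₂(5/8) + (3/8)·log₂(3/8)]
  = 0.4238 + 0.5306
  = 0.9544 bits
H(P,Q) = -[(1/3)·log₂(1/3) + (1/8)·log₂(1/8) + (7/24)·log₂(7/24) + (1/4)·log₂(1/4)]
  = 0.5283 + 0.3750 + 0.5185 + 0.5000
  = 1.9218 bits

I(P;Q) = H(P) + H(Q) - H(P,Q)
  = 0.9950 + 0.9544 - 1.9218
  = 0.0276 bits

No. I(P;Q) = 0.0276 bits, which is ≤ 0.1 bits.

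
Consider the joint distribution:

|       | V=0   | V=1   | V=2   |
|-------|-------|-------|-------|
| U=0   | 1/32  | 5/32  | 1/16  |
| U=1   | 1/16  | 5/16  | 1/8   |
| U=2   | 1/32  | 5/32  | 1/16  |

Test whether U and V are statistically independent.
Marginal P(U) (row sums):
  P(U=0) = 1/32 + 5/32 + 1/16 = 1/4
  P(U=1) = 1/16 + 5/16 + 1/8 = 1/2
  P(U=2) = 1/32 + 5/32 + 1/16 = 1/4
Marginal P(V) (column sums):
  P(V=0) = 1/32 + 1/16 + 1/32 = 1/8
  P(V=1) = 5/32 + 5/16 + 5/32 = 5/8
  P(V=2) = 1/16 + 1/8 + 1/16 = 1/4

U and V are independent iff P(U=i,V=j) = P(U=i)·P(V=j) for every cell.
  P(U=0)·P(V=0) = 1/4 × 1/8 = 1/32 = P(U=0,V=0) ✓
  P(U=0)·P(V=1) = 1/4 × 5/8 = 5/32 = P(U=0,V=1) ✓
  P(U=0)·P(V=2) = 1/4 × 1/4 = 1/16 = P(U=0,V=2) ✓
  P(U=1)·P(V=0) = 1/2 × 1/8 = 1/16 = P(U=1,V=0) ✓
  P(U=1)·P(V=1) = 1/2 × 5/8 = 5/16 = P(U=1,V=1) ✓
  P(U=1)·P(V=2) = 1/2 × 1/4 = 1/8 = P(U=1,V=2) ✓
  P(U=2)·P(V=0) = 1/4 × 1/8 = 1/32 = P(U=2,V=0) ✓
  P(U=2)·P(V=1) = 1/4 × 5/8 = 5/32 = P(U=2,V=1) ✓
  P(U=2)·P(V=2) = 1/4 × 1/4 = 1/16 = P(U=2,V=2) ✓

Yes, U and V are independent: every cell factors, so I(U;V) = 0 bits.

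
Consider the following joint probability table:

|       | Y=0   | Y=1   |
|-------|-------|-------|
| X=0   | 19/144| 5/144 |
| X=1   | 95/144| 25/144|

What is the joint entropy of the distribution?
H(X,Y) = -Σ P(X,Y) log₂ P(X,Y), summed over the non-zero cells:
H(X,Y) = -[(19/144)·log₂(19/144) + (5/144)·log₂(5/144) + (95/144)·log₂(95/144) + (25/144)·log₂(25/144)]
  = 0.3855 + 0.1683 + 0.3959 + 0.4386
  = 1.3883 bits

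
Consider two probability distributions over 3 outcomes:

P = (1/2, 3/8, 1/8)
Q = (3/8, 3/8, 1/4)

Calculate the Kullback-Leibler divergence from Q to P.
D(P||Q) = Σ P(i) log₂(P(i)/Q(i))
  i=0: (1/2) × log₂((1/2)/(3/8)) = (1/2) × log₂(4/3) = 0.2075
  i=1: (3/8) × log₂((3/8)/(3/8)) = (3/8) × log₂(1) = 0.0000
  i=2: (1/8) × log₂((1/8)/(1/4)) = (1/8) × log₂(1/2) = -0.1250
D(P||Q) = 0.2075 + 0.0000 - 0.1250
  = 0.0825 bits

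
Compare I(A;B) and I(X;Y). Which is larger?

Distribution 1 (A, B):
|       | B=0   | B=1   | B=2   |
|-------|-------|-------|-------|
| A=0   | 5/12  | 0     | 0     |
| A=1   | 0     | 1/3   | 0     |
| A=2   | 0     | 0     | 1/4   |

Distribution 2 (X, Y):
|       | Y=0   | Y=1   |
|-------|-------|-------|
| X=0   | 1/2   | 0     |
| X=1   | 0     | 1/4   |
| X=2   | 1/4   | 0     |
Distribution 1 (A, B):
Marginal P(A) (row sums):
  P(A=0) = 5/12 + 0 + 0 = 5/12
  P(A=1) = 0 + 1/3 + 0 = 1/3
  P(A=2) = 0 + 0 + 1/4 = 1/4
Marginal P(B) (column sums):
  P(B=0) = 5/12 + 0 + 0 = 5/12
  P(B=1) = 0 + 1/3 + 0 = 1/3
  P(B=2) = 0 + 0 + 1/4 = 1/4

H(A) = -[(5/12)·log₂(5/12) + (1/3)·log₂(1/3) + (1/4)·log₂(1/4)]
  = 0.5263 + 0.5283 + 0.5000
  = 1.5546 bits
H(B) = -[(5/12)·log₂(5/12) + (1/3)·log₂(1/3) + (1/4)·log₂(1/4)]
  = 0.5263 + 0.5283 + 0.5000
  = 1.5546 bits
H(A,B) = -[(5/12)·log₂(5/12) + (1/3)·log₂(1/3) + (1/4)·log₂(1/4)]
  = 0.5263 + 0.5283 + 0.5000
  = 1.5546 bits

I(A;B) = H(A) + H(B) - H(A,B)
  = 1.5546 + 1.5546 - 1.5546
  = 1.5546 bits

Distribution 2 (X, Y):
Marginal P(X) (row sums):
  P(X=0) = 1/2 + 0 = 1/2
  P(X=1) = 0 + 1/4 = 1/4
  P(X=2) = 1/4 + 0 = 1/4
Marginal P(Y) (column sums):
  P(Y=0) = 1/2 + 0 + 1/4 = 3/4
  P(Y=1) = 0 + 1/4 + 0 = 1/4

H(X) = -[(1/2)·log₂(1/2) + (1/4)·log₂(1/4) + (1/4)·log₂(1/4)]
  = 0.5000 + 0.5000 + 0.5000
  = 1.5000 bits
H(Y) = -[(3/4)·log₂(3/4) + (1/4)·log₂(1/4)]
  = 0.3113 + 0.5000
  = 0.8113 bits
H(X,Y) = -[(1/2)·log₂(1/2) + (1/4)·log₂(1/4) + (1/4)·log₂(1/4)]
  = 0.5000 + 0.5000 + 0.5000
  = 1.5000 bits

I(X;Y) = H(X) + H(Y) - H(X,Y)
  = 1.5000 + 0.8113 - 1.5000
  = 0.8113 bits

I(A;B) = 1.5546 bits > I(X;Y) = 0.8113 bits, so (A, B) has the higher mutual information (stronger dependence).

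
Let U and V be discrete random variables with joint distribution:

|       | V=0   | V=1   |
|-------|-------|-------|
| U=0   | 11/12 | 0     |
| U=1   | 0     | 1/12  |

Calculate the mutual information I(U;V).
Marginal P(U) (row sums):
  P(U=0) = 11/12 + 0 = 11/12
  P(U=1) = 0 + 1/12 = 1/12
Marginal P(V) (column sums):
  P(V=0) = 11/12 + 0 = 11/12
  P(V=1) = 0 + 1/12 = 1/12

H(U) = -[(11/12)·log₂(11/12) + (1/12)·log₂(1/12)]
  = 0.1151 + 0.2987
  = 0.4138 bits
H(V) = -[(11/12)·log₂(11/12) + (1/12)·log₂(1/12)]
  = 0.1151 + 0.2987
  = 0.4138 bits
H(U,V) = -[(11/12)·log₂(11/12) + (1/12)·log₂(1/12)]
  = 0.1151 + 0.2987
  = 0.4138 bits

I(U;V) = H(U) + H(V) - H(U,V)
  = 0.4138 + 0.4138 - 0.4138
  = 0.4138 bits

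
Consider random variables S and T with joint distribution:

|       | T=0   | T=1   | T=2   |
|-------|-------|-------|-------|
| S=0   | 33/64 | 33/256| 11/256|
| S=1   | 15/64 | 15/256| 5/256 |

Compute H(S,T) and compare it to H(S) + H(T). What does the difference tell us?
Marginal P(S) (row sums):
  P(S=0) = 33/64 + 33/256 + 11/256 = 11/16
  P(S=1) = 15/64 + 15/256 + 5/256 = 5/16
Marginal P(T) (column sums):
  P(T=0) = 33/64 + 15/64 = 3/4
  P(T=1) = 33/256 + 15/256 = 3/16
  P(T=2) = 11/256 + 5/256 = 1/16

H(S,T) = -[(33/64)·log₂(33/64) + (33/256)·log₂(33/256) + (11/256)·log₂(11/256) + (15/64)·log₂(15/64) + (15/256)·log₂(15/256) + (5/256)·log₂(5/256)]
  = 0.4927 + 0.3810 + 0.1951 + 0.4906 + 0.2398 + 0.1109
  = 1.9101 bits
H(S) = -[(11/16)·log₂(11/16) + (5/16)·log₂(5/16)]
  = 0.3716 + 0.5244
  = 0.8960 bits
H(T) = -[(3/4)·log₂(3/4) + (3/16)·log₂(3/16) + (1/16)·log₂(1/16)]
  = 0.3113 + 0.4528 + 0.2500
  = 1.0141 bits

H(S) + H(T) = 0.8960 + 1.0141 = 1.9101 bits
Difference: H(S) + H(T) - H(S,T) = 1.9101 - 1.9101 = 0.0000 bits = I(S;T)

The difference is the mutual information; it is 0 here, so S and T are independent (the joint entropy equals the sum of the marginal entropies).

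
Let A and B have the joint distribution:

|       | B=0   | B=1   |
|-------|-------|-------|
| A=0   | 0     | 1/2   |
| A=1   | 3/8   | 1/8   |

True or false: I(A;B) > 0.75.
Marginal P(A) (row sums):
  P(A=0) = 0 + 1/2 = 1/2
  P(A=1) = 3/8 + 1/8 = 1/2
Marginal P(B) (column sums):
  P(B=0) = 0 + 3/8 = 3/8
  P(B=1) = 1/2 + 1/8 = 5/8

H(A) = -[(1/2)·log₂(1/2) + (1/2)·log₂(1/2)]
  = 0.5000 + 0.5000
  = 1.0000 bits
H(B) = -[(3/8)·log₂(3/8) + (5/8)·log₂(5/8)]
  = 0.5306 + 0.4238
  = 0.9544 bits
H(A,B) = -[(1/2)·log₂(1/2) + (3/8)·log₂(3/8) + (1/8)·log₂(1/8)]
  = 0.5000 + 0.5306 + 0.3750
  = 1.4056 bits

I(A;B) = H(A) + H(B) - H(A,B)
  = 1.0000 + 0.9544 - 1.4056
  = 0.5488 bits

False. I(A;B) = 0.5488 bits, which is ≤ 0.75 bits.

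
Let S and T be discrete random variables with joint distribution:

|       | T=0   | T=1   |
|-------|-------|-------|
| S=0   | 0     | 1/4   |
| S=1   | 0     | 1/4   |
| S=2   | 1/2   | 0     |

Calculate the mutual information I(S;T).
Marginal P(S) (row sums):
  P(S=0) = 0 + 1/4 = 1/4
  P(S=1) = 0 + 1/4 = 1/4
  P(S=2) = 1/2 + 0 = 1/2
Marginal P(T) (column sums):
  P(T=0) = 0 + 0 + 1/2 = 1/2
  P(T=1) = 1/4 + 1/4 + 0 = 1/2

H(S) = -[(1/4)·log₂(1/4) + (1/4)·log₂(1/4) + (1/2)·log₂(1/2)]
  = 0.5000 + 0.5000 + 0.5000
  = 1.5000 bits
H(T) = -[(1/2)·log₂(1/2) + (1/2)·log₂(1/2)]
  = 0.5000 + 0.5000
  = 1.0000 bits
H(S,T) = -[(1/4)·log₂(1/4) + (1/4)·log₂(1/4) + (1/2)·log₂(1/2)]
  = 0.5000 + 0.5000 + 0.5000
  = 1.5000 bits

I(S;T) = H(S) + H(T) - H(S,T)
  = 1.5000 + 1.0000 - 1.5000
  = 1.0000 bits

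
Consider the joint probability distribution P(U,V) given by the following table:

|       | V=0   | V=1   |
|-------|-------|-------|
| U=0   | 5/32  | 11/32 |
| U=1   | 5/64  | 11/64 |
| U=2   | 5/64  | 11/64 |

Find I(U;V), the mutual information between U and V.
Marginal P(U) (row sums):
  P(U=0) = 5/32 + 11/32 = 1/2
  P(U=1) = 5/64 + 11/64 = 1/4
  P(U=2) = 5/64 + 11/64 = 1/4
Marginal P(V) (column sums):
  P(V=0) = 5/32 + 5/64 + 5/64 = 5/16
  P(V=1) = 11/32 + 11/64 + 11/64 = 11/16

H(U) = -[(1/2)·log₂(1/2) + (1/4)·log₂(1/4) + (1/4)·log₂(1/4)]
  = 0.5000 + 0.5000 + 0.5000
  = 1.5000 bits
H(V) = -[(5/16)·log₂(5/16) + (11/16)·log₂(11/16)]
  = 0.5244 + 0.3716
  = 0.8960 bits
H(U,V) = -[(5/32)·log₂(5/32) + (11/32)·log₂(11/32) + (5/64)·log₂(5/64) + (11/64)·log₂(11/64) + (5/64)·log₂(5/64) + (11/64)·log₂(11/64)]
  = 0.4184 + 0.5296 + 0.2873 + 0.4367 + 0.2873 + 0.4367
  = 2.3960 bits

I(U;V) = H(U) + H(V) - H(U,V)
  = 1.5000 + 0.8960 - 2.3960
  = 0.0000 bits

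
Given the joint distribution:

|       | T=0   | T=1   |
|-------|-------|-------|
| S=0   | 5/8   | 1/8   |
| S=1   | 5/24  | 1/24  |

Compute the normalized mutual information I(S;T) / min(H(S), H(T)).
Marginal P(S) (row sums):
  P(S=0) = 5/8 + 1/8 = 3/4
  P(S=1) = 5/24 + 1/24 = 1/4
Marginal P(T) (column sums):
  P(T=0) = 5/8 + 5/24 = 5/6
  P(T=1) = 1/8 + 1/24 = 1/6

H(S) = -[(3/4)·log₂(3/4) + (1/4)·log₂(1/4)]
  = 0.3113 + 0.5000
  = 0.8113 bits
H(T) = -[(5/6)·log₂(5/6) + (1/6)·log₂(1/6)]
  = 0.2192 + 0.4308
  = 0.6500 bits
H(S,T) = -[(5/8)·log₂(5/8) + (1/8)·log₂(1/8) + (5/24)·log₂(5/24) + (1/24)·log₂(1/24)]
  = 0.4238 + 0.3750 + 0.4715 + 0.1910
  = 1.4613 bits

I(S;T) = H(S) + H(T) - H(S,T)
  = 0.8113 + 0.6500 - 1.4613
  = 0.0000 bits

min(H(S), H(T)) = min(0.8113, 0.6500) = 0.6500 bits
Normalized MI = 0.0000 / 0.6500 = 0.0000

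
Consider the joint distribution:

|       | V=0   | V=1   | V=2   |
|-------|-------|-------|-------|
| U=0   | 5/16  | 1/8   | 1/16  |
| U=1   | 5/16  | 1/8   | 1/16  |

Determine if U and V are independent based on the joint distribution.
Marginal P(U) (row sums):
  P(U=0) = 5/16 + 1/8 + 1/16 = 1/2
  P(U=1) = 5/16 + 1/8 + 1/16 = 1/2
Marginal P(V) (column sums):
  P(V=0) = 5/16 + 5/16 = 5/8
  P(V=1) = 1/8 + 1/8 = 1/4
  P(V=2) = 1/16 + 1/16 = 1/8

U and V are independent iff P(U=i,V=j) = P(U=i)·P(V=j) for every cell.
  P(U=0)·P(V=0) = 1/2 × 5/8 = 5/16 = P(U=0,V=0) ✓
  P(U=0)·P(V=1) = 1/2 × 1/4 = 1/8 = P(U=0,V=1) ✓
  P(U=0)·P(V=2) = 1/2 × 1/8 = 1/16 = P(U=0,V=2) ✓
  P(U=1)·P(V=0) = 1/2 × 5/8 = 5/16 = P(U=1,V=0) ✓
  P(U=1)·P(V=1) = 1/2 × 1/4 = 1/8 = P(U=1,V=1) ✓
  P(U=1)·P(V=2) = 1/2 × 1/8 = 1/16 = P(U=1,V=2) ✓

Yes, U and V are independent: every cell factors, so I(U;V) = 0 bits.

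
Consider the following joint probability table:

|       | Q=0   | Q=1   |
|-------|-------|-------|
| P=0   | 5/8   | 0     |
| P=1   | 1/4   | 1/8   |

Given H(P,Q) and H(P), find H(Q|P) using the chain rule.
From the chain rule: H(P,Q) = H(P) + H(Q|P)
Therefore: H(Q|P) = H(P,Q) - H(P)

H(P,Q) = -[(5/8)·log₂(5/8) + (1/4)·log₂(1/4) + (1/8)·log₂(1/8)]
  = 0.4238 + 0.5000 + 0.3750
  = 1.2988 bits
Marginal P(P) (row sums):
  P(P=0) = 5/8 + 0 = 5/8
  P(P=1) = 1/4 + 1/8 = 3/8
H(P) = -[(5/8)·log₂(5/8) + (3/8)·log₂(3/8)]
  = 0.4238 + 0.5306
  = 0.9544 bits

H(Q|P) = 1.2988 - 0.9544 = 0.3444 bits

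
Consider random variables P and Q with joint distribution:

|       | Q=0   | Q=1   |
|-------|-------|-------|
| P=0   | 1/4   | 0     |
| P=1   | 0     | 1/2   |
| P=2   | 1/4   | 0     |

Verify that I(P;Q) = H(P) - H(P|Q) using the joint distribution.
Left side, from I(P;Q) = H(P) + H(Q) - H(P,Q):
Marginal P(P) (row sums):
  P(P=0) = 1/4 + 0 = 1/4
  P(P=1) = 0 + 1/2 = 1/2
  P(P=2) = 1/4 + 0 = 1/4
Marginal P(Q) (column sums):
  P(Q=0) = 1/4 + 0 + 1/4 = 1/2
  P(Q=1) = 0 + 1/2 + 0 = 1/2

H(P) = -[(1/4)·log₂(1/4) + (1/2)·log₂(1/2) + (1/4)·log₂(1/4)]
  = 0.5000 + 0.5000 + 0.5000
  = 1.5000 bits
H(Q) = -[(1/2)·log₂(1/2) + (1/2)·log₂(1/2)]
  = 0.5000 + 0.5000
  = 1.0000 bits
H(P,Q) = -[(1/4)·log₂(1/4) + (1/2)·log₂(1/2) + (1/4)·log₂(1/4)]
  = 0.5000 + 0.5000 + 0.5000
  = 1.5000 bits

I(P;Q) = H(P) + H(Q) - H(P,Q)
  = 1.5000 + 1.0000 - 1.5000
  = 1.0000 bits

Right side, with H(P|Q) computed directly from the conditional probabilities:
H(P|Q) = -Σ P(P,Q)·log₂ P(P|Q), where P(P|Q) = P(P,Q) / P(Q)
  (cells with P(P,Q) = 0 contribute 0)
  (P=0,Q=0): P(P|Q) = (1/4)/(1/2) = 1/2;  -(1/4)·log₂(1/2) = 0.2500
  (P=1,Q=1): P(P|Q) = (1/2)/(1/2) = 1;  -(1/2)·log₂(1) = 0.0000
  (P=2,Q=0): P(P|Q) = (1/4)/(1/2) = 1/2;  -(1/4)·log₂(1/2) = 0.2500
H(P|Q) = 0.2500 + 0.0000 + 0.2500
  = 0.5000 bits
H(P) - H(P|Q) = 1.5000 - 0.5000 = 1.0000 bits

Both sides equal 1.0000 bits, so I(P;Q) = H(P) - H(P|Q) ✓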